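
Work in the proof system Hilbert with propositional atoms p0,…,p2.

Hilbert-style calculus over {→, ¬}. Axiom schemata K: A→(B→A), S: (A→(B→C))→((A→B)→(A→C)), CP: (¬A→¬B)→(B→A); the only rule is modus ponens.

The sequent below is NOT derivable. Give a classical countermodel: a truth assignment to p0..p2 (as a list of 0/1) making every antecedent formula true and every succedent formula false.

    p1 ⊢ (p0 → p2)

Truth-table refutation:
  v=000: Γ:[p1=F] Δ:[(p0 → p2)=T] refutes=False
  v=001: Γ:[p1=F] Δ:[(p0 → p2)=T] refutes=False
  v=010: Γ:[p1=T] Δ:[(p0 → p2)=T] refutes=False
  v=011: Γ:[p1=T] Δ:[(p0 → p2)=T] refutes=False
  v=100: Γ:[p1=F] Δ:[(p0 → p2)=F] refutes=False
  v=101: Γ:[p1=F] Δ:[(p0 → p2)=T] refutes=False
  v=110: Γ:[p1=T] Δ:[(p0 → p2)=F] refutes=True  ← countermodel

Result: [1, 1, 0]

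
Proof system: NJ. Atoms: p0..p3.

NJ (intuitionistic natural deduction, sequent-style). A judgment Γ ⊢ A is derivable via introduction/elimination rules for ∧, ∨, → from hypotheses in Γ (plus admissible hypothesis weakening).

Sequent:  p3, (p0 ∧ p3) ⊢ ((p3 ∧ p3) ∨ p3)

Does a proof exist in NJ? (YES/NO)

Derivation (root first):
[Wk] p3, (p0 ∧ p3) ⊢ ((p3 ∧ p3) ∨ p3)
  [∨I₁] p3 ⊢ ((p3 ∧ p3) ∨ p3)
    [∧I] p3 ⊢ (p3 ∧ p3)
      [Ax] p3 ⊢ p3
      [Ax] p3 ⊢ p3

Result: YES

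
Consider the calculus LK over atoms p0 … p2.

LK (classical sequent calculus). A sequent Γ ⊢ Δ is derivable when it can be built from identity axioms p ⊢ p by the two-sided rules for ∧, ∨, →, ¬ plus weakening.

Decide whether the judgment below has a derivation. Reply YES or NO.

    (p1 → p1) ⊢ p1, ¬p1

Derivation trace:
[¬R] (p1 → p1) ⊢ p1, ¬p1
  [→L] p1, (p1 → p1) ⊢ p1
    [Ax] p1 ⊢ p1
    [Ax] p1 ⊢ p1

Result: YES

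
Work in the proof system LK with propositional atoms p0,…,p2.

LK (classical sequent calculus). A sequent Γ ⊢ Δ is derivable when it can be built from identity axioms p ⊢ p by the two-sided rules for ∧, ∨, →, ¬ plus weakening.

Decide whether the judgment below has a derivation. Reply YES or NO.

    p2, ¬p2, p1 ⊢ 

Derivation (root first):
[WL] p2, ¬p2, p1 ⊢ 
  [¬L] p2, ¬p2 ⊢ 
    [Ax] p2 ⊢ p2

Result: YES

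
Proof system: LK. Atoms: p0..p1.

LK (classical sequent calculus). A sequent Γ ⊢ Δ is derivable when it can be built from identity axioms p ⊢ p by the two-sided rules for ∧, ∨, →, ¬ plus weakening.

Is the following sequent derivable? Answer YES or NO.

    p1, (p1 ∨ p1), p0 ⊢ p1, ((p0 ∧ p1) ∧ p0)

Derivation trace:
[∧R] p1, (p1 ∨ p1), p0 ⊢ p1, ((p0 ∧ p1) ∧ p0)
  [∧R] p1, p0 ⊢ (p0 ∧ p1)
    [Ax] p0 ⊢ p0
    [Ax] p1 ⊢ p1
  [WR] (p1 ∨ p1) ⊢ p1, p0
    [∨L] (p1 ∨ p1) ⊢ p1
      [Ax] p1 ⊢ p1
      [Ax] p1 ⊢ p1

Result: YES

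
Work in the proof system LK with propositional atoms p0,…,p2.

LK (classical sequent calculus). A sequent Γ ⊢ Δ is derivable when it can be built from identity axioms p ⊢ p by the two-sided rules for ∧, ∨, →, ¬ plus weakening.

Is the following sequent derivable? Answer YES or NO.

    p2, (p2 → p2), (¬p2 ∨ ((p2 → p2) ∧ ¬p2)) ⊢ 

Derivation trace:
[∨L] p2, (p2 → p2), (¬p2 ∨ ((p2 → p2) ∧ ¬p2)) ⊢ 
  [¬L] p2, (p2 → p2), ¬p2 ⊢ 
    [→L] p2, (p2 → p2) ⊢ p2
      [Ax] p2 ⊢ p2
      [Ax] p2 ⊢ p2
  [∧L] p2, ((p2 → p2) ∧ ¬p2) ⊢ 
    [¬L] p2, (p2 → p2), ¬p2 ⊢ 
      [→L] p2, (p2 → p2) ⊢ p2
        [Ax] p2 ⊢ p2
        [Ax] p2 ⊢ p2

Result: YES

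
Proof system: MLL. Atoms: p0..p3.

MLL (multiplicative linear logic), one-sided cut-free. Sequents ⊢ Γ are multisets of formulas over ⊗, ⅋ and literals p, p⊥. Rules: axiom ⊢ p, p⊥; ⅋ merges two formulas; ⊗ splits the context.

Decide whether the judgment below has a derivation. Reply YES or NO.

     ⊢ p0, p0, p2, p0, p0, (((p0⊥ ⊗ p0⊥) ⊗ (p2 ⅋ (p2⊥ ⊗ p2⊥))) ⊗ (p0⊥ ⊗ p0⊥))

Derivation trace:
[⊗]  ⊢ p0, p0, p2, p0, p0, (((p0⊥ ⊗ p0⊥) ⊗ (p2 ⅋ (p2⊥ ⊗ p2⊥))) ⊗ (p0⊥ ⊗ p0⊥))
  [⊗]  ⊢ p0, p0, p2, ((p0⊥ ⊗ p0⊥) ⊗ (p2 ⅋ (p2⊥ ⊗ p2⊥)))
    [⊗]  ⊢ p0, p0, (p0⊥ ⊗ p0⊥)
      [Ax]  ⊢ p0, p0⊥
      [Ax]  ⊢ p0, p0⊥
    [⅋]  ⊢ p2, (p2 ⅋ (p2⊥ ⊗ p2⊥))
      [⊗]  ⊢ p2, p2, (p2⊥ ⊗ p2⊥)
        [Ax]  ⊢ p2, p2⊥
        [Ax]  ⊢ p2, p2⊥
  [⊗]  ⊢ p0, p0, (p0⊥ ⊗ p0⊥)
    [Ax]  ⊢ p0, p0⊥
    [Ax]  ⊢ p0, p0⊥

Result: YES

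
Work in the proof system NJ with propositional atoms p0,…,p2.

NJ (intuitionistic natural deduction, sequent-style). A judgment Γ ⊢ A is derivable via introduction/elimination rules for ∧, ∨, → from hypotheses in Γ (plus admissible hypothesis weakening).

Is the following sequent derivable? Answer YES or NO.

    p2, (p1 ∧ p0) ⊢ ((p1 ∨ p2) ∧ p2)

Derivation trace:
[Wk] p2, (p1 ∧ p0) ⊢ ((p1 ∨ p2) ∧ p2)
  [∧I] p2 ⊢ ((p1 ∨ p2) ∧ p2)
    [∨I₂] p2 ⊢ (p1 ∨ p2)
      [Ax] p2 ⊢ p2
    [Ax] p2 ⊢ p2

Result: YES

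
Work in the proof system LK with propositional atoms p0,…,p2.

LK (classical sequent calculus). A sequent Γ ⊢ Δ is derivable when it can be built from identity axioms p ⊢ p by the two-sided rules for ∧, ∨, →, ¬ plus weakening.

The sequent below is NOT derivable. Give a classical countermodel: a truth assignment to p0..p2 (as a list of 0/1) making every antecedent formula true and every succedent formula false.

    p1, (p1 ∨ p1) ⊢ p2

Search for a countermodel by truth-table:
  v=000: Γ:[p1=F, (p1 ∨ p1)=F] Δ:[p2=F] refutes=False
  v=001: Γ:[p1=F, (p1 ∨ p1)=F] Δ:[p2=T] refutes=False
  v=010: Γ:[p1=T, (p1 ∨ p1)=T] Δ:[p2=F] refutes=True  ← countermodel

Result: [0, 1, 0]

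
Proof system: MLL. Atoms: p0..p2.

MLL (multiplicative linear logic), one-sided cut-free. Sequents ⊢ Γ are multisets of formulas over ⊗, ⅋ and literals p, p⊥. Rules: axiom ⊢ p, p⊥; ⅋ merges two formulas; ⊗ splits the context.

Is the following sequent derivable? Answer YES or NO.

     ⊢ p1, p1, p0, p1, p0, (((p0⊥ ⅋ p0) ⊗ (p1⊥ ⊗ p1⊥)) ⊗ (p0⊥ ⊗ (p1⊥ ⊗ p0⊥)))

Derivation trace:
[⊗]  ⊢ p1, p1, p0, p1, p0, (((p0⊥ ⅋ p0) ⊗ (p1⊥ ⊗ p1⊥)) ⊗ (p0⊥ ⊗ (p1⊥ ⊗ p0⊥)))
  [⊗]  ⊢ p1, p1, ((p0⊥ ⅋ p0) ⊗ (p1⊥ ⊗ p1⊥))
    [⅋]  ⊢ (p0⊥ ⅋ p0)
      [Ax]  ⊢ p0, p0⊥
    [⊗]  ⊢ p1, p1, (p1⊥ ⊗ p1⊥)
      [Ax]  ⊢ p1, p1⊥
      [Ax]  ⊢ p1, p1⊥
  [⊗]  ⊢ p0, p1, p0, (p0⊥ ⊗ (p1⊥ ⊗ p0⊥))
    [Ax]  ⊢ p0, p0⊥
    [⊗]  ⊢ p1, p0, (p1⊥ ⊗ p0⊥)
      [Ax]  ⊢ p1, p1⊥
      [Ax]  ⊢ p0, p0⊥

Result: YES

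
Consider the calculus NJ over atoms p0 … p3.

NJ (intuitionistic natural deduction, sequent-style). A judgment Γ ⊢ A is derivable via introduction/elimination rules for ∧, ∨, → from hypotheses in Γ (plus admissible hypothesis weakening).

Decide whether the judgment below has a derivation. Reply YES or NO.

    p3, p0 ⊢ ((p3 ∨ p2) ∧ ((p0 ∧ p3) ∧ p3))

Derivation (root first):
[∧I] p3, p0 ⊢ ((p3 ∨ p2) ∧ ((p0 ∧ p3) ∧ p3))
  [∨I₁] p3 ⊢ (p3 ∨ p2)
    [Ax] p3 ⊢ p3
  [∧I] p3, p0 ⊢ ((p0 ∧ p3) ∧ p3)
    [∧I] p3, p0 ⊢ (p0 ∧ p3)
      [Ax] p0 ⊢ p0
      [Ax] p3 ⊢ p3
    [Ax] p3 ⊢ p3

Result: YES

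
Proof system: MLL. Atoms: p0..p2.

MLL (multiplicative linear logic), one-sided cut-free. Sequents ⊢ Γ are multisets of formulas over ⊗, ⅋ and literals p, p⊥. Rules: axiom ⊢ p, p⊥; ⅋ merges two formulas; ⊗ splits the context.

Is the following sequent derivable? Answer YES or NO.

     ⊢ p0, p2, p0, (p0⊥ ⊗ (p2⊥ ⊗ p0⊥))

Derivation trace:
[⊗]  ⊢ p0, p2, p0, (p0⊥ ⊗ (p2⊥ ⊗ p0⊥))
  [Ax]  ⊢ p0, p0⊥
  [⊗]  ⊢ p2, p0, (p2⊥ ⊗ p0⊥)
    [Ax]  ⊢ p2, p2⊥
    [Ax]  ⊢ p0, p0⊥

Result: YES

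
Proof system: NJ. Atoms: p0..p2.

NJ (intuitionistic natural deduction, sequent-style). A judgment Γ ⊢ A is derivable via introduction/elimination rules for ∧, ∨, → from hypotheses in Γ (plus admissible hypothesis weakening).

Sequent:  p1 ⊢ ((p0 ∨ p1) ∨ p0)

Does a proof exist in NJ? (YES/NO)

Proof tree:
[∨I₁] p1 ⊢ ((p0 ∨ p1) ∨ p0)
  [∨I₂] p1 ⊢ (p0 ∨ p1)
    [Ax] p1 ⊢ p1

Result: YES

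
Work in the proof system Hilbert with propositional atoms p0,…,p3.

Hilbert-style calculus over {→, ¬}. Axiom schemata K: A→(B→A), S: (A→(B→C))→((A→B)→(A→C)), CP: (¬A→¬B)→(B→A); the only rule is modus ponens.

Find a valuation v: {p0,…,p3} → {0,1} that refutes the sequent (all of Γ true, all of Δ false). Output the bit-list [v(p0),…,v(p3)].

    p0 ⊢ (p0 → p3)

Truth-table refutation:
  v=0000: Γ:[p0=F] Δ:[(p0 → p3)=T] refutes=False
  v=0001: Γ:[p0=F] Δ:[(p0 → p3)=T] refutes=False
  v=0010: Γ:[p0=F] Δ:[(p0 → p3)=T] refutes=False
  v=0011: Γ:[p0=F] Δ:[(p0 → p3)=T] refutes=False
  v=0100: Γ:[p0=F] Δ:[(p0 → p3)=T] refutes=False
  v=0101: Γ:[p0=F] Δ:[(p0 → p3)=T] refutes=False
  v=0110: Γ:[p0=F] Δ:[(p0 → p3)=T] refutes=False
  v=0111: Γ:[p0=F] Δ:[(p0 → p3)=T] refutes=False
  v=1000: Γ:[p0=T] Δ:[(p0 → p3)=F] refutes=True  ← countermodel

Result: [1, 0, 0, 0]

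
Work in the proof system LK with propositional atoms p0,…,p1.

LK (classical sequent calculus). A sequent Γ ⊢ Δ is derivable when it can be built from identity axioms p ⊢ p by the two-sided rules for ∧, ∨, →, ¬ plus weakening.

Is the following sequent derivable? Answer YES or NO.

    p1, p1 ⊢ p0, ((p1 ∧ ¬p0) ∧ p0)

Search for a countermodel by truth-table:
  v=00: Γ:[p1=F, p1=F] Δ:[p0=F, ((p1 ∧ ¬p0) ∧ p0)=F] refutes=False
  v=01: Γ:[p1=T, p1=T] Δ:[p0=F, ((p1 ∧ ¬p0) ∧ p0)=F] refutes=True  ← countermodel

Result: NO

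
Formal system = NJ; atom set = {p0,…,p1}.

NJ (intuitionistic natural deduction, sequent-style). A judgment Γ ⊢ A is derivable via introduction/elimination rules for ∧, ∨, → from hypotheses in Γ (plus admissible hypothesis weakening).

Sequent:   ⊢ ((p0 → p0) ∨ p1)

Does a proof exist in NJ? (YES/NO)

Derivation trace:
[∨I₁]  ⊢ ((p0 → p0) ∨ p1)
  [→I]  ⊢ (p0 → p0)
    [Ax] p0 ⊢ p0

Result: YES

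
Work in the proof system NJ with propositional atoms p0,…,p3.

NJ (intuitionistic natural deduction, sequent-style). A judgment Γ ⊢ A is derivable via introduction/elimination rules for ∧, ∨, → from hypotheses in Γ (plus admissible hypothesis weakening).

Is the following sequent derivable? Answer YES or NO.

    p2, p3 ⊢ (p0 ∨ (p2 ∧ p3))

Proof tree:
[∨I₂] p2, p3 ⊢ (p0 ∨ (p2 ∧ p3))
  [∧I] p2, p3 ⊢ (p2 ∧ p3)
    [Ax] p2 ⊢ p2
    [Ax] p3 ⊢ p3

Result: YES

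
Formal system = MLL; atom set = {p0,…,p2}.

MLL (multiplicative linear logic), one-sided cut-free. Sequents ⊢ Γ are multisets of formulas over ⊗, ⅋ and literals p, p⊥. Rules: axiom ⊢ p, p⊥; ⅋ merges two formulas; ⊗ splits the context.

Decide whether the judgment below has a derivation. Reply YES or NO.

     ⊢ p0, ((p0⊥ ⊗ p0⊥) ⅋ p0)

Proof tree:
[⅋]  ⊢ p0, ((p0⊥ ⊗ p0⊥) ⅋ p0)
  [⊗]  ⊢ p0, p0, (p0⊥ ⊗ p0⊥)
    [Ax]  ⊢ p0, p0⊥
    [Ax]  ⊢ p0, p0⊥

Result: YES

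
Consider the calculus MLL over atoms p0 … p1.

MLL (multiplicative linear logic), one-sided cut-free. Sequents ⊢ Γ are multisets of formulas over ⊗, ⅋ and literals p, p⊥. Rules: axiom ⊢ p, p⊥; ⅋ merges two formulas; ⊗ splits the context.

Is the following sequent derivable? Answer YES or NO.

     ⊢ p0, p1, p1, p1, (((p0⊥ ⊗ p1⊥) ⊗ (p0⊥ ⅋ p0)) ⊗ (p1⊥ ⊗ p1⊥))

Derivation (root first):
[⊗]  ⊢ p0, p1, p1, p1, (((p0⊥ ⊗ p1⊥) ⊗ (p0⊥ ⅋ p0)) ⊗ (p1⊥ ⊗ p1⊥))
  [⊗]  ⊢ p0, p1, ((p0⊥ ⊗ p1⊥) ⊗ (p0⊥ ⅋ p0))
    [⊗]  ⊢ p0, p1, (p0⊥ ⊗ p1⊥)
      [Ax]  ⊢ p0, p0⊥
      [Ax]  ⊢ p1, p1⊥
    [⅋]  ⊢ (p0⊥ ⅋ p0)
      [Ax]  ⊢ p0, p0⊥
  [⊗]  ⊢ p1, p1, (p1⊥ ⊗ p1⊥)
    [Ax]  ⊢ p1, p1⊥
    [Ax]  ⊢ p1, p1⊥

Result: YES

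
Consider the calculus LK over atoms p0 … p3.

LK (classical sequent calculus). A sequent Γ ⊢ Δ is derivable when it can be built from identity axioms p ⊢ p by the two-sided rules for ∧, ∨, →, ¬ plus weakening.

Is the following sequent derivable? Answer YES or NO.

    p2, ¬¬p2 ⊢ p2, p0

Proof tree:
[WR] p2, ¬¬p2 ⊢ p2, p0
  [¬L] p2, ¬¬p2 ⊢ p2
    [WL] p2 ⊢ p2, ¬p2
      [¬R]  ⊢ p2, ¬p2
        [Ax] p2 ⊢ p2

Result: YES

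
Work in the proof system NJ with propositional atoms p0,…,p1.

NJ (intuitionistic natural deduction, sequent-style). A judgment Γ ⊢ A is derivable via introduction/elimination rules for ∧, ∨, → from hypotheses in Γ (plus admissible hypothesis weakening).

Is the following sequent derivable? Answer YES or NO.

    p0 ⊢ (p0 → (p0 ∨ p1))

Derivation (root first):
[→I] p0 ⊢ (p0 → (p0 ∨ p1))
  [∨I₁] p0, p0 ⊢ (p0 ∨ p1)
    [Wk] p0, p0 ⊢ p0
      [Ax] p0 ⊢ p0

Result: YES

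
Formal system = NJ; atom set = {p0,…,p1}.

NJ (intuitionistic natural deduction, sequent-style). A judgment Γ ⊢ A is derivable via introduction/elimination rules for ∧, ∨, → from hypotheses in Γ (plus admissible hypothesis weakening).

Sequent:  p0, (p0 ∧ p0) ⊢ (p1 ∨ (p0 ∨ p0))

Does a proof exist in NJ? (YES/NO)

Derivation (root first):
[∨I₂] p0, (p0 ∧ p0) ⊢ (p1 ∨ (p0 ∨ p0))
  [Wk] p0, (p0 ∧ p0) ⊢ (p0 ∨ p0)
    [∨I₂] p0 ⊢ (p0 ∨ p0)
      [Ax] p0 ⊢ p0

Result: YES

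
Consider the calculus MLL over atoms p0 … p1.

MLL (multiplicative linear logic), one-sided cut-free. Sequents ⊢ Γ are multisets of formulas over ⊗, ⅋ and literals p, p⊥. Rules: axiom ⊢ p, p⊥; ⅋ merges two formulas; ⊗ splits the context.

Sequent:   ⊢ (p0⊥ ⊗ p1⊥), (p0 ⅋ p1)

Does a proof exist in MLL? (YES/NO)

Derivation (root first):
[⅋]  ⊢ (p0⊥ ⊗ p1⊥), (p0 ⅋ p1)
  [⊗]  ⊢ p0, p1, (p0⊥ ⊗ p1⊥)
    [Ax]  ⊢ p0, p0⊥
    [Ax]  ⊢ p1, p1⊥

Result: YES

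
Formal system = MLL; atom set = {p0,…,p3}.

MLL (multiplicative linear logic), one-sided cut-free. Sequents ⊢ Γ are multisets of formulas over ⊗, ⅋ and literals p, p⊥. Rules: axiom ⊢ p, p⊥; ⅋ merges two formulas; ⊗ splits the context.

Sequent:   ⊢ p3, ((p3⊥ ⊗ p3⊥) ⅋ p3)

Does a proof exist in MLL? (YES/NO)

Derivation trace:
[⅋]  ⊢ p3, ((p3⊥ ⊗ p3⊥) ⅋ p3)
  [⊗]  ⊢ p3, p3, (p3⊥ ⊗ p3⊥)
    [Ax]  ⊢ p3, p3⊥
    [Ax]  ⊢ p3, p3⊥

Result: YES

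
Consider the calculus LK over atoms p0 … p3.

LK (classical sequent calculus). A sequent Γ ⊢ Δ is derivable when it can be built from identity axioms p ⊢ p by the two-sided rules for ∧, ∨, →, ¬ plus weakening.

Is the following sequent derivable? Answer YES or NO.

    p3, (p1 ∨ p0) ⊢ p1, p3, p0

Derivation (root first):
[∨L] p3, (p1 ∨ p0) ⊢ p1, p3, p0
  [Ax] p1 ⊢ p1
  [WR] p3, p0 ⊢ p3, p0
    [WL] p3, p0 ⊢ p3
      [Ax] p3 ⊢ p3

Result: YES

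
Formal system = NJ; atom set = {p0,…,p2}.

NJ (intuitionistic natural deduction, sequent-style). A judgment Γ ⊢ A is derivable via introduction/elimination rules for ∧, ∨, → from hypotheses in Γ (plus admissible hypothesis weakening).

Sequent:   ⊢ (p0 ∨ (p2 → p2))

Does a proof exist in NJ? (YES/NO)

Proof tree:
[∨I₂]  ⊢ (p0 ∨ (p2 → p2))
  [→I]  ⊢ (p2 → p2)
    [Ax] p2 ⊢ p2

Result: YES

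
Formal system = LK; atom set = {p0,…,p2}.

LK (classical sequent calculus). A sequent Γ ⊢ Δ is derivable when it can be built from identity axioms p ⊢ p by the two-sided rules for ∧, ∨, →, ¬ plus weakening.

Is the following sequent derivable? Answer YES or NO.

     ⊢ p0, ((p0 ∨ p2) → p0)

Enumerate valuations to refute Γ ⊢ Δ:
  v=000: Γ:[] Δ:[p0=F, ((p0 ∨ p2) → p0)=T] refutes=False
  v=001: Γ:[] Δ:[p0=F, ((p0 ∨ p2) → p0)=F] refutes=True  ← countermodel

Result: NO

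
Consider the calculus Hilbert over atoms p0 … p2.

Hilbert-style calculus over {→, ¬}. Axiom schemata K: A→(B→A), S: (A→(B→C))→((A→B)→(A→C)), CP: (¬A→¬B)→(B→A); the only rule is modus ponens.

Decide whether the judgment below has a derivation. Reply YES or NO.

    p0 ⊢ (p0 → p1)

Truth-table refutation:
  v=000: Γ:[p0=F] Δ:[(p0 → p1)=T] refutes=False
  v=001: Γ:[p0=F] Δ:[(p0 → p1)=T] refutes=False
  v=010: Γ:[p0=F] Δ:[(p0 → p1)=T] refutes=False
  v=011: Γ:[p0=F] Δ:[(p0 → p1)=T] refutes=False
  v=100: Γ:[p0=T] Δ:[(p0 → p1)=F] refutes=True  ← countermodel

Result: NO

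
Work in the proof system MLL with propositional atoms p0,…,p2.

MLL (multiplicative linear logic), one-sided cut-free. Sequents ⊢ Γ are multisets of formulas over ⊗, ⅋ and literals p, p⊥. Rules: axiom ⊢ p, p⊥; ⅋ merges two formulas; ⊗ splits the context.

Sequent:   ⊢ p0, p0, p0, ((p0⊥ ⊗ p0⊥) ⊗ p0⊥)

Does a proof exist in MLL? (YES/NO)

Proof tree:
[⊗]  ⊢ p0, p0, p0, ((p0⊥ ⊗ p0⊥) ⊗ p0⊥)
  [⊗]  ⊢ p0, p0, (p0⊥ ⊗ p0⊥)
    [Ax]  ⊢ p0, p0⊥
    [Ax]  ⊢ p0, p0⊥
  [Ax]  ⊢ p0, p0⊥

Result: YES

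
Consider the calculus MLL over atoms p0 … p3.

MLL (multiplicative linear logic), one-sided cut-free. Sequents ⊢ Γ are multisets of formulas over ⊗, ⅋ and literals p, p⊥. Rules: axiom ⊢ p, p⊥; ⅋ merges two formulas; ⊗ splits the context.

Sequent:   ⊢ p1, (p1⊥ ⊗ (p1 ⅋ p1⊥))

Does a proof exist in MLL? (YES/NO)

Derivation (root first):
[⊗]  ⊢ p1, (p1⊥ ⊗ (p1 ⅋ p1⊥))
  [Ax]  ⊢ p1, p1⊥
  [⅋]  ⊢ (p1 ⅋ p1⊥)
    [Ax]  ⊢ p1, p1⊥

Result: YES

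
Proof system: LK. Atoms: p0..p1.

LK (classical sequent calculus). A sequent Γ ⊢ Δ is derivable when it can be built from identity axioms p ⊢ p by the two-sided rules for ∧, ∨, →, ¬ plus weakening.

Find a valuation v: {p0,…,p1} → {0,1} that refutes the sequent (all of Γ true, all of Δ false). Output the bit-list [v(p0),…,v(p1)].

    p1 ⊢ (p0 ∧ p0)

Truth-table refutation:
  v=00: Γ:[p1=F] Δ:[(p0 ∧ p0)=F] refutes=False
  v=01: Γ:[p1=T] Δ:[(p0 ∧ p0)=F] refutes=True  ← countermodel

Result: [0, 1]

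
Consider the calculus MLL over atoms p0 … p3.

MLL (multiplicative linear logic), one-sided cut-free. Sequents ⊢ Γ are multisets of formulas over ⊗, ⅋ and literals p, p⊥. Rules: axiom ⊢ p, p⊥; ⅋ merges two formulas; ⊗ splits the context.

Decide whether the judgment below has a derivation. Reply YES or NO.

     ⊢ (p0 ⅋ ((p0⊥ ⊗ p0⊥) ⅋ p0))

Proof tree:
[⅋]  ⊢ (p0 ⅋ ((p0⊥ ⊗ p0⊥) ⅋ p0))
  [⅋]  ⊢ p0, ((p0⊥ ⊗ p0⊥) ⅋ p0)
    [⊗]  ⊢ p0, p0, (p0⊥ ⊗ p0⊥)
      [Ax]  ⊢ p0, p0⊥
      [Ax]  ⊢ p0, p0⊥

Result: YES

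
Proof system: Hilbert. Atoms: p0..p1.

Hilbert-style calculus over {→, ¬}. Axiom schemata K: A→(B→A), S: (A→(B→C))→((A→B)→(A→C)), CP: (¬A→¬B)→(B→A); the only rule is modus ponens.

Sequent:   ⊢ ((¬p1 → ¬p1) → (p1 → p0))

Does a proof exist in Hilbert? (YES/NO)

Search for a countermodel by truth-table:
  v=00: Γ:[] Δ:[((¬p1 → ¬p1) → (p1 → p0))=T] refutes=False
  v=01: Γ:[] Δ:[((¬p1 → ¬p1) → (p1 → p0))=F] refutes=True  ← countermodel

Result: NO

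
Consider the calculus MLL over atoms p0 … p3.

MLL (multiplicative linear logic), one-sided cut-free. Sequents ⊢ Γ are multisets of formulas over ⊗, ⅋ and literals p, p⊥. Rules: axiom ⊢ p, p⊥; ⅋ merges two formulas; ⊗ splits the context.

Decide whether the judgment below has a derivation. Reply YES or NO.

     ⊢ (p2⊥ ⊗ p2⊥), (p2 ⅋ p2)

Derivation (root first):
[⅋]  ⊢ (p2⊥ ⊗ p2⊥), (p2 ⅋ p2)
  [⊗]  ⊢ p2, p2, (p2⊥ ⊗ p2⊥)
    [Ax]  ⊢ p2, p2⊥
    [Ax]  ⊢ p2, p2⊥

Result: YES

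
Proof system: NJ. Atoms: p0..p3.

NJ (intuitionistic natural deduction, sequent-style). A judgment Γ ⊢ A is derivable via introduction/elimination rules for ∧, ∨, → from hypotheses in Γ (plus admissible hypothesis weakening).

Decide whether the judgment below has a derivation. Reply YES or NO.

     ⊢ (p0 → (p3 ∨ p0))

Proof tree:
[→I]  ⊢ (p0 → (p3 ∨ p0))
  [∨I₂] p0 ⊢ (p3 ∨ p0)
    [Ax] p0 ⊢ p0

Result: YES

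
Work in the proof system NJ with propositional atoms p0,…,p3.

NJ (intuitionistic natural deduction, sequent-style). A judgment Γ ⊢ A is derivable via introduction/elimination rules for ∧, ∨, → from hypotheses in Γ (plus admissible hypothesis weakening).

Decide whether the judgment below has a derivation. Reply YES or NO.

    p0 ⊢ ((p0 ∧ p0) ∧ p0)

Derivation (root first):
[∧I] p0 ⊢ ((p0 ∧ p0) ∧ p0)
  [∧I] p0 ⊢ (p0 ∧ p0)
    [Ax] p0 ⊢ p0
    [Ax] p0 ⊢ p0
  [Ax] p0 ⊢ p0

Result: YES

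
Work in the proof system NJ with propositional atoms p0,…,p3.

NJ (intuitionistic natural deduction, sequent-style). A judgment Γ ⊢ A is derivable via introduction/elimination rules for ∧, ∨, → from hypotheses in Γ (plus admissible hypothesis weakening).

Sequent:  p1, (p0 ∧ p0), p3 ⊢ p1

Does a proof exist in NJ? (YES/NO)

Derivation trace:
[Wk] p1, (p0 ∧ p0), p3 ⊢ p1
  [Wk] p1, (p0 ∧ p0) ⊢ p1
    [Ax] p1 ⊢ p1

Result: YES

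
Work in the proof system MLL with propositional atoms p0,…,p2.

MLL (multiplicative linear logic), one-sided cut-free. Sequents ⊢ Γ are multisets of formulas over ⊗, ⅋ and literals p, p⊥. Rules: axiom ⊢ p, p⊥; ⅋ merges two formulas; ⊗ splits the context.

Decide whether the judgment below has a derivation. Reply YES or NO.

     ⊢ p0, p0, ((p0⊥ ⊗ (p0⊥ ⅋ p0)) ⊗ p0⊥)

Proof tree:
[⊗]  ⊢ p0, p0, ((p0⊥ ⊗ (p0⊥ ⅋ p0)) ⊗ p0⊥)
  [⊗]  ⊢ p0, (p0⊥ ⊗ (p0⊥ ⅋ p0))
    [Ax]  ⊢ p0, p0⊥
    [⅋]  ⊢ (p0⊥ ⅋ p0)
      [Ax]  ⊢ p0, p0⊥
  [Ax]  ⊢ p0, p0⊥

Result: YES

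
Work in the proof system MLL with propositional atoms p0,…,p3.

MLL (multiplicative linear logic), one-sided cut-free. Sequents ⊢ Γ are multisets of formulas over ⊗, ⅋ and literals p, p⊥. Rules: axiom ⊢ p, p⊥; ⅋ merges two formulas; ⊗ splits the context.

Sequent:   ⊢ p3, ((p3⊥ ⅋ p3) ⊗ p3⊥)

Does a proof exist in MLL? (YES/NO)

Derivation (root first):
[⊗]  ⊢ p3, ((p3⊥ ⅋ p3) ⊗ p3⊥)
  [⅋]  ⊢ (p3⊥ ⅋ p3)
    [Ax]  ⊢ p3, p3⊥
  [Ax]  ⊢ p3, p3⊥

Result: YES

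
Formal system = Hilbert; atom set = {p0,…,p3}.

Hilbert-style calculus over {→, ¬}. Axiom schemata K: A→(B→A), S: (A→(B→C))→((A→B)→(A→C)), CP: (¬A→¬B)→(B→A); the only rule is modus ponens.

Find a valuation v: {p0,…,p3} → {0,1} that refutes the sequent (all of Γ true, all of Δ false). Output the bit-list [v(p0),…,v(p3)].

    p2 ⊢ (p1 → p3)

Enumerate valuations to refute Γ ⊢ Δ:
  v=0000: Γ:[p2=F] Δ:[(p1 → p3)=T] refutes=False
  v=0001: Γ:[p2=F] Δ:[(p1 → p3)=T] refutes=False
  v=0010: Γ:[p2=T] Δ:[(p1 → p3)=T] refutes=False
  v=0011: Γ:[p2=T] Δ:[(p1 → p3)=T] refutes=False
  v=0100: Γ:[p2=F] Δ:[(p1 → p3)=F] refutes=False
  v=0101: Γ:[p2=F] Δ:[(p1 → p3)=T] refutes=False
  v=0110: Γ:[p2=T] Δ:[(p1 → p3)=F] refutes=True  ← countermodel

Result: [0, 1, 1, 0]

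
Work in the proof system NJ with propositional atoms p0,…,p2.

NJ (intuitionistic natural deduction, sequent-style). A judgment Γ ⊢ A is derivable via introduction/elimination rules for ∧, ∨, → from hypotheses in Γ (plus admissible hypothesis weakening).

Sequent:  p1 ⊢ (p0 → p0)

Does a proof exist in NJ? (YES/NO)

Proof tree:
[Wk] p1 ⊢ (p0 → p0)
  [→I]  ⊢ (p0 → p0)
    [Ax] p0 ⊢ p0

Result: YES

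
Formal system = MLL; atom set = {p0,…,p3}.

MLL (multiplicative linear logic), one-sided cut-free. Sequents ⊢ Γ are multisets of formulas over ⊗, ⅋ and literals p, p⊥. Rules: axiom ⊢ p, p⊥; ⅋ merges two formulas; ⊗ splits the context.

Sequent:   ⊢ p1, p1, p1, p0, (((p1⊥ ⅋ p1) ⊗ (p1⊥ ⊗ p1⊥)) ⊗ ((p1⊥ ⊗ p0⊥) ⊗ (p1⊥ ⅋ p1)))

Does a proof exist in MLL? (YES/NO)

Derivation trace:
[⊗]  ⊢ p1, p1, p1, p0, (((p1⊥ ⅋ p1) ⊗ (p1⊥ ⊗ p1⊥)) ⊗ ((p1⊥ ⊗ p0⊥) ⊗ (p1⊥ ⅋ p1)))
  [⊗]  ⊢ p1, p1, ((p1⊥ ⅋ p1) ⊗ (p1⊥ ⊗ p1⊥))
    [⅋]  ⊢ (p1⊥ ⅋ p1)
      [Ax]  ⊢ p1, p1⊥
    [⊗]  ⊢ p1, p1, (p1⊥ ⊗ p1⊥)
      [Ax]  ⊢ p1, p1⊥
      [Ax]  ⊢ p1, p1⊥
  [⊗]  ⊢ p1, p0, ((p1⊥ ⊗ p0⊥) ⊗ (p1⊥ ⅋ p1))
    [⊗]  ⊢ p1, p0, (p1⊥ ⊗ p0⊥)
      [Ax]  ⊢ p1, p1⊥
      [Ax]  ⊢ p0, p0⊥
    [⅋]  ⊢ (p1⊥ ⅋ p1)
      [Ax]  ⊢ p1, p1⊥

Result: YES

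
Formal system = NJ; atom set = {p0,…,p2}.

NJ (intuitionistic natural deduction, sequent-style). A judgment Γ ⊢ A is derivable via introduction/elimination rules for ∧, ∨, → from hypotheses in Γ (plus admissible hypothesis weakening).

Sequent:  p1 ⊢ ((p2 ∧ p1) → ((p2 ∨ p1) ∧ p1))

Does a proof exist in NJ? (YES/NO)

Proof tree:
[→I] p1 ⊢ ((p2 ∧ p1) → ((p2 ∨ p1) ∧ p1))
  [∧I] p1, (p2 ∧ p1) ⊢ ((p2 ∨ p1) ∧ p1)
    [Wk] p1, (p2 ∧ p1) ⊢ (p2 ∨ p1)
      [∨I₂] p1 ⊢ (p2 ∨ p1)
        [Ax] p1 ⊢ p1
    [Ax] p1 ⊢ p1

Result: YES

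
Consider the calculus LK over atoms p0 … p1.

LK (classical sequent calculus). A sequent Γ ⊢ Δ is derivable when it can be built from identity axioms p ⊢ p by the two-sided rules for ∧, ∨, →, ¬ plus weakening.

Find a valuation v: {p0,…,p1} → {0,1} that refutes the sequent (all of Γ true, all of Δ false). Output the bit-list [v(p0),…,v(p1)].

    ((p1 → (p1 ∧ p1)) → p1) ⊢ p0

Enumerate valuations to refute Γ ⊢ Δ:
  v=00: Γ:[((p1 → (p1 ∧ p1)) → p1)=F] Δ:[p0=F] refutes=False
  v=01: Γ:[((p1 → (p1 ∧ p1)) → p1)=T] Δ:[p0=F] refutes=True  ← countermodel

Result: [0, 1]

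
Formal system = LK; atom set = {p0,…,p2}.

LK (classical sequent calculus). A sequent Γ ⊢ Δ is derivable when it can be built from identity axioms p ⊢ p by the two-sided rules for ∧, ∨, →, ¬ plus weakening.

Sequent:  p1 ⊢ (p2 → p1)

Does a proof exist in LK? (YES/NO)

Derivation trace:
[→R] p1 ⊢ (p2 → p1)
  [WL] p1, p2 ⊢ p1
    [Ax] p1 ⊢ p1

Result: YES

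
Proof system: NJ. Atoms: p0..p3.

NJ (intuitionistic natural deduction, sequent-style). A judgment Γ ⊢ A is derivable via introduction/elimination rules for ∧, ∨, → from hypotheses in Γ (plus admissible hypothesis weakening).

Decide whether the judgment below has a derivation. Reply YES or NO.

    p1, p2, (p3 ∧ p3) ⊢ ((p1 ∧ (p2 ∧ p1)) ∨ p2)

Derivation trace:
[∨I₁] p1, p2, (p3 ∧ p3) ⊢ ((p1 ∧ (p2 ∧ p1)) ∨ p2)
  [∧I] p1, p2, (p3 ∧ p3) ⊢ (p1 ∧ (p2 ∧ p1))
    [Wk] p1, (p3 ∧ p3) ⊢ p1
      [Ax] p1 ⊢ p1
    [∧I] p1, p2 ⊢ (p2 ∧ p1)
      [Ax] p2 ⊢ p2
      [Ax] p1 ⊢ p1

Result: YES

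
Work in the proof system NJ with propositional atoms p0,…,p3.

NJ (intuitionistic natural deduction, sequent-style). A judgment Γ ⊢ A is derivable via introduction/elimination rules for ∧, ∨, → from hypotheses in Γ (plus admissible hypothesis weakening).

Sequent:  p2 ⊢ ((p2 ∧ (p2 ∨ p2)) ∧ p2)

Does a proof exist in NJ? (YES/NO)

Derivation (root first):
[∧I] p2 ⊢ ((p2 ∧ (p2 ∨ p2)) ∧ p2)
  [∧I] p2 ⊢ (p2 ∧ (p2 ∨ p2))
    [Ax] p2 ⊢ p2
    [∨I₂] p2 ⊢ (p2 ∨ p2)
      [Ax] p2 ⊢ p2
  [Ax] p2 ⊢ p2

Result: YES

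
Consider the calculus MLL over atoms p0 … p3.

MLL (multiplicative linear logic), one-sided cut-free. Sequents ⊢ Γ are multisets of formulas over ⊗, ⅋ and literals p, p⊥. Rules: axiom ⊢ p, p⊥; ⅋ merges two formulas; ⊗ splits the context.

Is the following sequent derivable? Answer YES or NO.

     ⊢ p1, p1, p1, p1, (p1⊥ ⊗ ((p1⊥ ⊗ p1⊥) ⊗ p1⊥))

Derivation trace:
[⊗]  ⊢ p1, p1, p1, p1, (p1⊥ ⊗ ((p1⊥ ⊗ p1⊥) ⊗ p1⊥))
  [Ax]  ⊢ p1, p1⊥
  [⊗]  ⊢ p1, p1, p1, ((p1⊥ ⊗ p1⊥) ⊗ p1⊥)
    [⊗]  ⊢ p1, p1, (p1⊥ ⊗ p1⊥)
      [Ax]  ⊢ p1, p1⊥
      [Ax]  ⊢ p1, p1⊥
    [Ax]  ⊢ p1, p1⊥

Result: YES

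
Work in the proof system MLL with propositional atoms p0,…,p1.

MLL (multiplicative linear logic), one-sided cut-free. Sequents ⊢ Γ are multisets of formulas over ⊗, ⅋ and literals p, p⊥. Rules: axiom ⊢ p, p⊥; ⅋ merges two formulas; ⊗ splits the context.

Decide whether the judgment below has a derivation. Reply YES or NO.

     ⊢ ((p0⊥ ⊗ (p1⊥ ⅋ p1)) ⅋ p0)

Proof tree:
[⅋]  ⊢ ((p0⊥ ⊗ (p1⊥ ⅋ p1)) ⅋ p0)
  [⊗]  ⊢ p0, (p0⊥ ⊗ (p1⊥ ⅋ p1))
    [Ax]  ⊢ p0, p0⊥
    [⅋]  ⊢ (p1⊥ ⅋ p1)
      [Ax]  ⊢ p1, p1⊥

Result: YES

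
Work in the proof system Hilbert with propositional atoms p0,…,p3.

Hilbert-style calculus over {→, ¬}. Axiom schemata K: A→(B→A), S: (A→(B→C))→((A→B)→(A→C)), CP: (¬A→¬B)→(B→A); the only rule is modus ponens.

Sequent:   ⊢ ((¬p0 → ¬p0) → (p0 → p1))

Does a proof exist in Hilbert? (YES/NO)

Truth-table refutation:
  v=0000: Γ:[] Δ:[((¬p0 → ¬p0) → (p0 → p1))=T] refutes=False
  v=0001: Γ:[] Δ:[((¬p0 → ¬p0) → (p0 → p1))=T] refutes=False
  v=0010: Γ:[] Δ:[((¬p0 → ¬p0) → (p0 → p1))=T] refutes=False
  v=0011: Γ:[] Δ:[((¬p0 → ¬p0) → (p0 → p1))=T] refutes=False
  v=0100: Γ:[] Δ:[((¬p0 → ¬p0) → (p0 → p1))=T] refutes=False
  v=0101: Γ:[] Δ:[((¬p0 → ¬p0) → (p0 → p1))=T] refutes=False
  v=0110: Γ:[] Δ:[((¬p0 → ¬p0) → (p0 → p1))=T] refutes=False
  v=0111: Γ:[] Δ:[((¬p0 → ¬p0) → (p0 → p1))=T] refutes=False
  v=1000: Γ:[] Δ:[((¬p0 → ¬p0) → (p0 → p1))=F] refutes=True  ← countermodel

Result: NO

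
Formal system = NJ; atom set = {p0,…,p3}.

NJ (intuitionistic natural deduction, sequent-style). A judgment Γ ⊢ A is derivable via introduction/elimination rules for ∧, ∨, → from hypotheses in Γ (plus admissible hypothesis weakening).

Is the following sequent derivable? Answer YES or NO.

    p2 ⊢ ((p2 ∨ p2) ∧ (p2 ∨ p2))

Derivation (root first):
[∧I] p2 ⊢ ((p2 ∨ p2) ∧ (p2 ∨ p2))
  [∨I₂] p2 ⊢ (p2 ∨ p2)
    [Ax] p2 ⊢ p2
  [∨I₁] p2 ⊢ (p2 ∨ p2)
    [Ax] p2 ⊢ p2

Result: YES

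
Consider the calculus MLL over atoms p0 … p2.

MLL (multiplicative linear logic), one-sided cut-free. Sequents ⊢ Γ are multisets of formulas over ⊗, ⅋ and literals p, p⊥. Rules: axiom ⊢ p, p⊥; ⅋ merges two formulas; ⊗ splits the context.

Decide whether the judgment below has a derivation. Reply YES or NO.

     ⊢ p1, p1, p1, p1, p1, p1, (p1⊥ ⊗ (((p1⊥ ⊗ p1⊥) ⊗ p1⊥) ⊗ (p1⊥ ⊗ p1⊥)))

Derivation (root first):
[⊗]  ⊢ p1, p1, p1, p1, p1, p1, (p1⊥ ⊗ (((p1⊥ ⊗ p1⊥) ⊗ p1⊥) ⊗ (p1⊥ ⊗ p1⊥)))
  [Ax]  ⊢ p1, p1⊥
  [⊗]  ⊢ p1, p1, p1, p1, p1, (((p1⊥ ⊗ p1⊥) ⊗ p1⊥) ⊗ (p1⊥ ⊗ p1⊥))
    [⊗]  ⊢ p1, p1, p1, ((p1⊥ ⊗ p1⊥) ⊗ p1⊥)
      [⊗]  ⊢ p1, p1, (p1⊥ ⊗ p1⊥)
        [Ax]  ⊢ p1, p1⊥
        [Ax]  ⊢ p1, p1⊥
      [Ax]  ⊢ p1, p1⊥
    [⊗]  ⊢ p1, p1, (p1⊥ ⊗ p1⊥)
      [Ax]  ⊢ p1, p1⊥
      [Ax]  ⊢ p1, p1⊥

Result: YES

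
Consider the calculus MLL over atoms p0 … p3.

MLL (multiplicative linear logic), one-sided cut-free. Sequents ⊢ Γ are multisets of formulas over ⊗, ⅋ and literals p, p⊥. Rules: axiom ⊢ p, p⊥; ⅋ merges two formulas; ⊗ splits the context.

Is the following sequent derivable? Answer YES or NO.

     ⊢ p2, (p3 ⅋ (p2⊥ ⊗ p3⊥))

Proof tree:
[⅋]  ⊢ p2, (p3 ⅋ (p2⊥ ⊗ p3⊥))
  [⊗]  ⊢ p2, p3, (p2⊥ ⊗ p3⊥)
    [Ax]  ⊢ p2, p2⊥
    [Ax]  ⊢ p3, p3⊥

Result: YES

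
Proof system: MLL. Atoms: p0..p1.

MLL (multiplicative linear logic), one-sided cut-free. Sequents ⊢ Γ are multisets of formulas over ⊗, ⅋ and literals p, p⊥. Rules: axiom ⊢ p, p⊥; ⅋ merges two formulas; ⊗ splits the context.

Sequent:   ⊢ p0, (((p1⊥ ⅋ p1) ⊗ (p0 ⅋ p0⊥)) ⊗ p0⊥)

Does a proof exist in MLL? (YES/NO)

Derivation trace:
[⊗]  ⊢ p0, (((p1⊥ ⅋ p1) ⊗ (p0 ⅋ p0⊥)) ⊗ p0⊥)
  [⊗]  ⊢ ((p1⊥ ⅋ p1) ⊗ (p0 ⅋ p0⊥))
    [⅋]  ⊢ (p1⊥ ⅋ p1)
      [Ax]  ⊢ p1, p1⊥
    [⅋]  ⊢ (p0 ⅋ p0⊥)
      [Ax]  ⊢ p0, p0⊥
  [Ax]  ⊢ p0, p0⊥

Result: YES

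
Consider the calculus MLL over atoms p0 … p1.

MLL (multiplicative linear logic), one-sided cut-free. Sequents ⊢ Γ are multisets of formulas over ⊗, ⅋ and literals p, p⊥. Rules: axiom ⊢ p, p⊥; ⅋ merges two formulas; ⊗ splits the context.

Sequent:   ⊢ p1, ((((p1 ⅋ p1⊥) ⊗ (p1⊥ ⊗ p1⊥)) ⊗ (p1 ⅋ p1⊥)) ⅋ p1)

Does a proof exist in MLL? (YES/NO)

Proof tree:
[⅋]  ⊢ p1, ((((p1 ⅋ p1⊥) ⊗ (p1⊥ ⊗ p1⊥)) ⊗ (p1 ⅋ p1⊥)) ⅋ p1)
  [⊗]  ⊢ p1, p1, (((p1 ⅋ p1⊥) ⊗ (p1⊥ ⊗ p1⊥)) ⊗ (p1 ⅋ p1⊥))
    [⊗]  ⊢ p1, p1, ((p1 ⅋ p1⊥) ⊗ (p1⊥ ⊗ p1⊥))
      [⅋]  ⊢ (p1 ⅋ p1⊥)
        [Ax]  ⊢ p1, p1⊥
      [⊗]  ⊢ p1, p1, (p1⊥ ⊗ p1⊥)
        [Ax]  ⊢ p1, p1⊥
        [Ax]  ⊢ p1, p1⊥
    [⅋]  ⊢ (p1 ⅋ p1⊥)
      [Ax]  ⊢ p1, p1⊥

Result: YES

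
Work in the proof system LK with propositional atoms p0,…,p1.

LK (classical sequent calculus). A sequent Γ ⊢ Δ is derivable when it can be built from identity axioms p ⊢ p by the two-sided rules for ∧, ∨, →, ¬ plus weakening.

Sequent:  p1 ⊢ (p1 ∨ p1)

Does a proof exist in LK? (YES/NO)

Derivation (root first):
[∨R] p1 ⊢ (p1 ∨ p1)
  [WR] p1 ⊢ p1, p1
    [Ax] p1 ⊢ p1

Result: YES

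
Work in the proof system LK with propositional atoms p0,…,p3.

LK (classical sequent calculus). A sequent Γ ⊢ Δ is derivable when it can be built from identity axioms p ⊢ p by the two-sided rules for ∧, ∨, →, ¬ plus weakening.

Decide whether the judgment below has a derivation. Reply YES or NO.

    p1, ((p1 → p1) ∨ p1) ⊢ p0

Enumerate valuations to refute Γ ⊢ Δ:
  v=0000: Γ:[p1=F, ((p1 → p1) ∨ p1)=T] Δ:[p0=F] refutes=False
  v=0001: Γ:[p1=F, ((p1 → p1) ∨ p1)=T] Δ:[p0=F] refutes=False
  v=0010: Γ:[p1=F, ((p1 → p1) ∨ p1)=T] Δ:[p0=F] refutes=False
  v=0011: Γ:[p1=F, ((p1 → p1) ∨ p1)=T] Δ:[p0=F] refutes=False
  v=0100: Γ:[p1=T, ((p1 → p1) ∨ p1)=T] Δ:[p0=F] refutes=True  ← countermodel

Result: NO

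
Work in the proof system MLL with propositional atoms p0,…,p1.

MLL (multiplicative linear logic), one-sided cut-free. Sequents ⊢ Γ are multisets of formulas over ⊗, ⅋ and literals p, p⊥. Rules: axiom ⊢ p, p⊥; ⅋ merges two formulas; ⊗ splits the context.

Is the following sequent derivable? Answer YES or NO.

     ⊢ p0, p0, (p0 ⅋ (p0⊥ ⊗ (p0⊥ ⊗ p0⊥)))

Derivation trace:
[⅋]  ⊢ p0, p0, (p0 ⅋ (p0⊥ ⊗ (p0⊥ ⊗ p0⊥)))
  [⊗]  ⊢ p0, p0, p0, (p0⊥ ⊗ (p0⊥ ⊗ p0⊥))
    [Ax]  ⊢ p0, p0⊥
    [⊗]  ⊢ p0, p0, (p0⊥ ⊗ p0⊥)
      [Ax]  ⊢ p0, p0⊥
      [Ax]  ⊢ p0, p0⊥

Result: YES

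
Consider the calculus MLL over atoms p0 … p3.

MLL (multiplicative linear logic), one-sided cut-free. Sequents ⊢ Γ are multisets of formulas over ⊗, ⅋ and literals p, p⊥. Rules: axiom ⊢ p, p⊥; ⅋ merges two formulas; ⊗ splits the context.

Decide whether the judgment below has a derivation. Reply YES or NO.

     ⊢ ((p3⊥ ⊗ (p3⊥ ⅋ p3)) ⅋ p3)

Derivation (root first):
[⅋]  ⊢ ((p3⊥ ⊗ (p3⊥ ⅋ p3)) ⅋ p3)
  [⊗]  ⊢ p3, (p3⊥ ⊗ (p3⊥ ⅋ p3))
    [Ax]  ⊢ p3, p3⊥
    [⅋]  ⊢ (p3⊥ ⅋ p3)
      [Ax]  ⊢ p3, p3⊥

Result: YES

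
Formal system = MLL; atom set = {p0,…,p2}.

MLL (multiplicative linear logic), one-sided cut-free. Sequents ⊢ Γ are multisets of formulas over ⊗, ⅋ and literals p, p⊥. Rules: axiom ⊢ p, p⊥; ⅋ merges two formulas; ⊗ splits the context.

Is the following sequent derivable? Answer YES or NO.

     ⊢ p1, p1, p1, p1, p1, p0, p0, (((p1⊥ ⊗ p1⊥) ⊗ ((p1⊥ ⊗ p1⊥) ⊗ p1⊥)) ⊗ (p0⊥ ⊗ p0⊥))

Derivation trace:
[⊗]  ⊢ p1, p1, p1, p1, p1, p0, p0, (((p1⊥ ⊗ p1⊥) ⊗ ((p1⊥ ⊗ p1⊥) ⊗ p1⊥)) ⊗ (p0⊥ ⊗ p0⊥))
  [⊗]  ⊢ p1, p1, p1, p1, p1, ((p1⊥ ⊗ p1⊥) ⊗ ((p1⊥ ⊗ p1⊥) ⊗ p1⊥))
    [⊗]  ⊢ p1, p1, (p1⊥ ⊗ p1⊥)
      [Ax]  ⊢ p1, p1⊥
      [Ax]  ⊢ p1, p1⊥
    [⊗]  ⊢ p1, p1, p1, ((p1⊥ ⊗ p1⊥) ⊗ p1⊥)
      [⊗]  ⊢ p1, p1, (p1⊥ ⊗ p1⊥)
        [Ax]  ⊢ p1, p1⊥
        [Ax]  ⊢ p1, p1⊥
      [Ax]  ⊢ p1, p1⊥
  [⊗]  ⊢ p0, p0, (p0⊥ ⊗ p0⊥)
    [Ax]  ⊢ p0, p0⊥
    [Ax]  ⊢ p0, p0⊥

Result: YES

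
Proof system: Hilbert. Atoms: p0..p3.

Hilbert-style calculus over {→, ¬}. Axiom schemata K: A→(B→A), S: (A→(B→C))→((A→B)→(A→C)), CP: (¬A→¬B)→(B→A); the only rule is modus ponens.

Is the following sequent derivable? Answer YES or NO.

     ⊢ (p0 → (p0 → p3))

Truth-table refutation:
  v=0000: Γ:[] Δ:[(p0 → (p0 → p3))=T] refutes=False
  v=0001: Γ:[] Δ:[(p0 → (p0 → p3))=T] refutes=False
  v=0010: Γ:[] Δ:[(p0 → (p0 → p3))=T] refutes=False
  v=0011: Γ:[] Δ:[(p0 → (p0 → p3))=T] refutes=False
  v=0100: Γ:[] Δ:[(p0 → (p0 → p3))=T] refutes=False
  v=0101: Γ:[] Δ:[(p0 → (p0 → p3))=T] refutes=False
  v=0110: Γ:[] Δ:[(p0 → (p0 → p3))=T] refutes=False
  v=0111: Γ:[] Δ:[(p0 → (p0 → p3))=T] refutes=False
  v=1000: Γ:[] Δ:[(p0 → (p0 → p3))=F] refutes=True  ← countermodel

Result: NO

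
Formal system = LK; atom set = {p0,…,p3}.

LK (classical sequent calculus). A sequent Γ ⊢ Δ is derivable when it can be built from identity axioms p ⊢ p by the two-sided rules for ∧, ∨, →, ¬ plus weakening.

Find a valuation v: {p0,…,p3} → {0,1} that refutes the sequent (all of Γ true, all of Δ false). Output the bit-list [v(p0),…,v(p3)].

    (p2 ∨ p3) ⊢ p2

Truth-table refutation:
  v=0000: Γ:[(p2 ∨ p3)=F] Δ:[p2=F] refutes=False
  v=0001: Γ:[(p2 ∨ p3)=T] Δ:[p2=F] refutes=True  ← countermodel

Result: [0, 0, 0, 1]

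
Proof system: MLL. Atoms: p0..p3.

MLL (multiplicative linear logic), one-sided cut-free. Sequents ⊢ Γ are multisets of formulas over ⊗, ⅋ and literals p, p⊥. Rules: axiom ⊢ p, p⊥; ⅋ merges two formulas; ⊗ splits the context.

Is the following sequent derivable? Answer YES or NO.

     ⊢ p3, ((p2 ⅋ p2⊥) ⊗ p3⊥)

Proof tree:
[⊗]  ⊢ p3, ((p2 ⅋ p2⊥) ⊗ p3⊥)
  [⅋]  ⊢ (p2 ⅋ p2⊥)
    [Ax]  ⊢ p2, p2⊥
  [Ax]  ⊢ p3, p3⊥

Result: YES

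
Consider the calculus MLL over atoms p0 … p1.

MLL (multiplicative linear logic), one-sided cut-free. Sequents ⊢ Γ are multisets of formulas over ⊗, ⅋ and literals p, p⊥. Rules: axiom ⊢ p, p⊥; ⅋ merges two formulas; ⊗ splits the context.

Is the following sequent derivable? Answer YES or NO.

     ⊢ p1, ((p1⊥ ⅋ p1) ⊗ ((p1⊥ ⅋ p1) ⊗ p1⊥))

Proof tree:
[⊗]  ⊢ p1, ((p1⊥ ⅋ p1) ⊗ ((p1⊥ ⅋ p1) ⊗ p1⊥))
  [⅋]  ⊢ (p1⊥ ⅋ p1)
    [Ax]  ⊢ p1, p1⊥
  [⊗]  ⊢ p1, ((p1⊥ ⅋ p1) ⊗ p1⊥)
    [⅋]  ⊢ (p1⊥ ⅋ p1)
      [Ax]  ⊢ p1, p1⊥
    [Ax]  ⊢ p1, p1⊥

Result: YES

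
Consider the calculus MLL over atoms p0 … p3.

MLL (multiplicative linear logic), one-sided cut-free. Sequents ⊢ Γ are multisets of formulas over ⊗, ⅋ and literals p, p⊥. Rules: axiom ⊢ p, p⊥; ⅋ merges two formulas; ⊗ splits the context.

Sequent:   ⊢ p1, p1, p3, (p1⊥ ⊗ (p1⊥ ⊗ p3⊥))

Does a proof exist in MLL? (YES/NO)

Derivation trace:
[⊗]  ⊢ p1, p1, p3, (p1⊥ ⊗ (p1⊥ ⊗ p3⊥))
  [Ax]  ⊢ p1, p1⊥
  [⊗]  ⊢ p1, p3, (p1⊥ ⊗ p3⊥)
    [Ax]  ⊢ p1, p1⊥
    [Ax]  ⊢ p3, p3⊥

Result: YES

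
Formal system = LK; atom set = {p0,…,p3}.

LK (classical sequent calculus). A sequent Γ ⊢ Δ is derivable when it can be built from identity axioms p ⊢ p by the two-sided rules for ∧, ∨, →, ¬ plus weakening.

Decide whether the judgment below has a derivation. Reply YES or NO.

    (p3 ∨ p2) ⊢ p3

Enumerate valuations to refute Γ ⊢ Δ:
  v=0000: Γ:[(p3 ∨ p2)=F] Δ:[p3=F] refutes=False
  v=0001: Γ:[(p3 ∨ p2)=T] Δ:[p3=T] refutes=False
  v=0010: Γ:[(p3 ∨ p2)=T] Δ:[p3=F] refutes=True  ← countermodel

Result: NO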